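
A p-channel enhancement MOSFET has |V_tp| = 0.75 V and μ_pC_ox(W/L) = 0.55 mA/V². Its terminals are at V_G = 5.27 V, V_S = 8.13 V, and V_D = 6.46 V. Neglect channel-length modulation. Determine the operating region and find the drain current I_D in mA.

V_SG = V_S − V_G = 8.13 − 5.27 = 2.86 V; V_SD = V_S − V_D = 8.13 − 6.46 = 1.67 V.
V_ov = V_SG − |V_tp| = 2.86 − 0.75 = 2.11 V.
Since V_SD = 1.67 V < V_ov = 2.11 V, the device is in the triode region.
I_D = k_p [V_ov · V_SD − ½ V_SD²] = 0.55 × [2.11 × 1.67 − 0.5 × 1.67²] = 1.17 mA.

Triode; I_D = 1.17 mA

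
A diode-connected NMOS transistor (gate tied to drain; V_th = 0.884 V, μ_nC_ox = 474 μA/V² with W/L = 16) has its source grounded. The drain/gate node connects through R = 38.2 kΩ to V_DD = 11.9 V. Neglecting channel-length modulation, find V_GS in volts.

V_GS = 1.16 V

With gate tied to drain, V_GS = V_DS ≥ V_GS − V_th, so the device is in saturation.
k_n = μ_nC_ox · (W/L) = 7.584 mA/V².
KCL at the drain: ½ k_n (V_GS − V_th)² = (V_DD − V_GS)/R.
Let x = V_GS − 0.884. Then 145 x² + x − 11.02 = 0, giving x = 0.272 V (positive root), so V_GS = 1.16 V.
I_D = (V_DD − V_GS)/R = (11.9 − 1.16) / 38.2 = 0.281 mA.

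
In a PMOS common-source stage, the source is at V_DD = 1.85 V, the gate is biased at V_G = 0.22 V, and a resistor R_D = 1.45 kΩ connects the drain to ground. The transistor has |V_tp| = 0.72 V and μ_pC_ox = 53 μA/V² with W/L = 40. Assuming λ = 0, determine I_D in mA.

V_SG = V_DD − V_G = 1.85 − 0.22 = 1.63 V, so V_ov = 1.63 − 0.72 = 0.91 V.
k_p = μ_pC_ox · (W/L) = 2.12 mA/V².
Assume saturation: I_D = ½ k_p V_ov² = 0.5 × 2.12 × 0.91² = 0.878 mA, giving V_SD = V_DD − I_D R_D = 1.85 − 0.878 × 1.45 = 0.577 V.
But 0.577 V < V_ov = 0.91 V, so the device is actually in triode.
In triode I_D = k_p[V_ov V_SD − ½ V_SD²] and I_D = (V_DD − V_SD)/R_D. Equating: 1.54 V_SD² − 3.797 V_SD + 1.85 = 0, giving V_SD = 0.668 V (the root below V_ov).
I_D = (1.85 − 0.668) / 1.45 = 0.815 mA.

I_D = 0.815 mA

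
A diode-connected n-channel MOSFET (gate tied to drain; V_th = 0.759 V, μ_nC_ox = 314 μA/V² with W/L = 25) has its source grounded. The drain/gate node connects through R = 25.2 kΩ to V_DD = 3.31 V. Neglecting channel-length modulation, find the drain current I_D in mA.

I_D = 0.0951 mA

With gate tied to drain, V_GS = V_DS ≥ V_GS − V_th, so the device is in saturation.
k_n = μ_nC_ox · (W/L) = 7.85 mA/V².
KCL at the drain: ½ k_n (V_GS − V_th)² = (V_DD − V_GS)/R.
Let x = V_GS − 0.759. Then 98.9 x² + x − 2.551 = 0, giving x = 0.156 V (positive root), so V_GS = 0.915 V.
I_D = (V_DD − V_GS)/R = (3.31 − 0.915) / 25.2 = 0.0951 mA.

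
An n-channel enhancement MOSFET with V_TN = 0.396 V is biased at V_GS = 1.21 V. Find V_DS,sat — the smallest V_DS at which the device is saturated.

V_DS,sat = 0.814 V

The boundary between triode and saturation is V_DS = V_GS − V_TN = V_ov.
V_ov = 1.21 − 0.396 = 0.814 V.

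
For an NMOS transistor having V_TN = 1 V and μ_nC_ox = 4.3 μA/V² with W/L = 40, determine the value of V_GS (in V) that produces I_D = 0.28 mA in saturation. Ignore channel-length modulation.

k_n = μ_nC_ox · (W/L) = 0.172 mA/V².
In saturation I_D = ½ k_n (V_GS − V_TN)², so V_GS − V_TN = √(2 I_D / k_n) = √(2 × 0.28 / 0.172) = 1.8 V.
V_GS = 1 + 1.8 = 2.8 V.

V_GS = 2.80 V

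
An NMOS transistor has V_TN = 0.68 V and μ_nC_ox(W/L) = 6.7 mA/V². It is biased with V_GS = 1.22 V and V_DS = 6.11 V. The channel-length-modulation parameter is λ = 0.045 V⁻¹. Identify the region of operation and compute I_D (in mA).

V_ov = V_GS − V_TN = 1.22 − 0.68 = 0.54 V.
Since V_DS = 6.11 V ≥ V_ov = 0.54 V, the device is in saturation.
I_D = ½ k_n V_ov² (1 + λ V_DS) = 0.5 × 6.7 × 0.54² × (1 + 0.045 × 6.11) = 1.25 mA.

Saturation; I_D = 1.25 mA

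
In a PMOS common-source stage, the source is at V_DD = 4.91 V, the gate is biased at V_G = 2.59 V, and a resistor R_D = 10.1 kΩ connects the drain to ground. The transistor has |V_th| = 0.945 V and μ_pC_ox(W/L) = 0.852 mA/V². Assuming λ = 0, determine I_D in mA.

I_D = 0.442 mA

V_SG = V_DD − V_G = 4.91 − 2.59 = 2.32 V, so V_ov = 2.32 − 0.945 = 1.38 V.
Assume saturation: I_D = ½ k_p V_ov² = 0.5 × 0.852 × 1.38² = 0.805 mA, giving V_SD = V_DD − I_D R_D = 4.91 − 0.805 × 10.1 = -3.22 V.
But -3.22 V < V_ov = 1.38 V, so the device is actually in triode.
In triode I_D = k_p[V_ov V_SD − ½ V_SD²] and I_D = (V_DD − V_SD)/R_D. Equating: 4.3 V_SD² − 12.83 V_SD + 4.91 = 0, giving V_SD = 0.451 V (the root below V_ov).
I_D = (4.91 − 0.451) / 10.1 = 0.442 mA.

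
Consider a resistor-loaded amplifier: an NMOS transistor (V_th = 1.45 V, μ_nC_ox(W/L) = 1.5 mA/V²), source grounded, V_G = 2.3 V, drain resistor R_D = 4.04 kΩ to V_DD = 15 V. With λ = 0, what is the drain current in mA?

I_D = 0.542 mA

V_GS = V_G = 2.3 V, so V_ov = 2.3 − 1.45 = 0.85 V.
Assume saturation: I_D = ½ k_n V_ov² = 0.5 × 1.5 × 0.85² = 0.542 mA, giving V_DS = V_DD − I_D R_D = 15 − 0.542 × 4.04 = 12.8 V.
V_DS = 12.8 V ≥ V_ov = 0.85 V, confirming saturation.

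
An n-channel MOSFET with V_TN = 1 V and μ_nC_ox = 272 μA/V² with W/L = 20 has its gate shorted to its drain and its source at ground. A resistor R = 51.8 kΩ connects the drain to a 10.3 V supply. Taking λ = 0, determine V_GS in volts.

With gate tied to drain, V_GS = V_DS ≥ V_GS − V_TN, so the device is in saturation.
k_n = μ_nC_ox · (W/L) = 5.44 mA/V².
KCL at the drain: ½ k_n (V_GS − V_TN)² = (V_DD − V_GS)/R.
Let x = V_GS − 1. Then 141 x² + x − 9.3 = 0, giving x = 0.253 V (positive root), so V_GS = 1.25 V.
I_D = (V_DD − V_GS)/R = (10.3 − 1.25) / 51.8 = 0.175 mA.

V_GS = 1.25 V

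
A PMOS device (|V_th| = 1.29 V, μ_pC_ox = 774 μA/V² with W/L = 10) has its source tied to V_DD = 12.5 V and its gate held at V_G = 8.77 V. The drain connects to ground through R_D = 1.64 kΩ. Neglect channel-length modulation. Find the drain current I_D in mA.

V_SG = V_DD − V_G = 12.5 − 8.77 = 3.73 V, so V_ov = 3.73 − 1.29 = 2.44 V.
k_p = μ_pC_ox · (W/L) = 7.74 mA/V².
Assume saturation: I_D = ½ k_p V_ov² = 0.5 × 7.74 × 2.44² = 23 mA, giving V_SD = V_DD − I_D R_D = 12.5 − 23 × 1.64 = -25.3 V.
But -25.3 V < V_ov = 2.44 V, so the device is actually in triode.
In triode I_D = k_p[V_ov V_SD − ½ V_SD²] and I_D = (V_DD − V_SD)/R_D. Equating: 6.35 V_SD² − 31.97 V_SD + 12.5 = 0, giving V_SD = 0.427 V (the root below V_ov).
I_D = (12.5 − 0.427) / 1.64 = 7.36 mA.

I_D = 7.36 mA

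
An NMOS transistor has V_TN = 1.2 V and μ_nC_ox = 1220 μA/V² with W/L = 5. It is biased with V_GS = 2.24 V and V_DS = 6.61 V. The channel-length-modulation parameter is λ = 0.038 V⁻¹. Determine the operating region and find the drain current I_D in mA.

k_n = μ_nC_ox · (W/L) = 6.1 mA/V².
V_ov = V_GS − V_TN = 2.24 − 1.2 = 1.04 V.
Since V_DS = 6.61 V ≥ V_ov = 1.04 V, the device is in saturation.
I_D = ½ k_n V_ov² (1 + λ V_DS) = 0.5 × 6.1 × 1.04² × (1 + 0.038 × 6.61) = 4.13 mA.

Saturation; I_D = 4.13 mA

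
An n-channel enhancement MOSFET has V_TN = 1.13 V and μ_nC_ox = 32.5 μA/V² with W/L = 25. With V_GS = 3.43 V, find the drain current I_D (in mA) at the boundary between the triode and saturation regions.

At the boundary V_DS = V_ov = V_GS − V_TN = 3.43 − 1.13 = 2.3 V.
k_n = μ_nC_ox · (W/L) = 0.8125 mA/V².
I_D = ½ k_n V_ov² = 0.5 × 0.8125 × 2.3² = 2.15 mA.

I_D = 2.15 mA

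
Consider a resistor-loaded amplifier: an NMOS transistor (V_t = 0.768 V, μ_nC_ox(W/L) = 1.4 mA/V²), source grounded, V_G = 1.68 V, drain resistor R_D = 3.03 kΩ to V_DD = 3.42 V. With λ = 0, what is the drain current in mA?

V_GS = V_G = 1.68 V, so V_ov = 1.68 − 0.768 = 0.912 V.
Assume saturation: I_D = ½ k_n V_ov² = 0.5 × 1.4 × 0.912² = 0.582 mA, giving V_DS = V_DD − I_D R_D = 3.42 − 0.582 × 3.03 = 1.66 V.
V_DS = 1.66 V ≥ V_ov = 0.912 V, confirming saturation.

I_D = 0.582 mA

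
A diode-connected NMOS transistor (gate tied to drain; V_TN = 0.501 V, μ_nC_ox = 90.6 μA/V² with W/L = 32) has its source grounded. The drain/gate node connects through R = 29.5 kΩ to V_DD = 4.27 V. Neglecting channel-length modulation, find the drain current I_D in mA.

With gate tied to drain, V_GS = V_DS ≥ V_GS − V_TN, so the device is in saturation.
k_n = μ_nC_ox · (W/L) = 2.899 mA/V².
KCL at the drain: ½ k_n (V_GS − V_TN)² = (V_DD − V_GS)/R.
Let x = V_GS − 0.501. Then 42.8 x² + x − 3.769 = 0, giving x = 0.285 V (positive root), so V_GS = 0.786 V.
I_D = (V_DD − V_GS)/R = (4.27 − 0.786) / 29.5 = 0.118 mA.

I_D = 0.118 mA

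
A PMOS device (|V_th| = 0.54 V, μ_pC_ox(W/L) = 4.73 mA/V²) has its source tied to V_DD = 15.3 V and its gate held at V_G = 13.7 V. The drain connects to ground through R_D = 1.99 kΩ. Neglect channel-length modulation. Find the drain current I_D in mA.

I_D = 2.66 mA

V_SG = V_DD − V_G = 15.3 − 13.7 = 1.6 V, so V_ov = 1.6 − 0.54 = 1.06 V.
Assume saturation: I_D = ½ k_p V_ov² = 0.5 × 4.73 × 1.06² = 2.66 mA, giving V_SD = V_DD − I_D R_D = 15.3 − 2.66 × 1.99 = 10 V.
V_SD = 10 V ≥ V_ov = 1.06 V, confirming saturation.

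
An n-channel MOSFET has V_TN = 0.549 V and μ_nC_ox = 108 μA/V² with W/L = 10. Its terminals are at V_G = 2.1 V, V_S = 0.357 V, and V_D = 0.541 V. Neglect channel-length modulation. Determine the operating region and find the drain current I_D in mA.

V_GS = V_G − V_S = 2.1 − 0.357 = 1.74 V; V_DS = V_D − V_S = 0.541 − 0.357 = 0.184 V.
k_n = μ_nC_ox · (W/L) = 1.08 mA/V².
V_ov = V_GS − V_TN = 1.74 − 0.549 = 1.19 V.
Since V_DS = 0.184 V < V_ov = 1.19 V, the device is in the triode region.
I_D = k_n [V_ov · V_DS − ½ V_DS²] = 1.08 × [1.19 × 0.184 − 0.5 × 0.184²] = 0.219 mA.

Triode; I_D = 0.219 mA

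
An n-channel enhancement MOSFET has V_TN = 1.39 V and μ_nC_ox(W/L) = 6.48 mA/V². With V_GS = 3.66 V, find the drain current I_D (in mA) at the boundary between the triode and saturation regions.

I_D = 16.7 mA

At the boundary V_DS = V_ov = V_GS − V_TN = 3.66 − 1.39 = 2.27 V.
I_D = ½ k_n V_ov² = 0.5 × 6.48 × 2.27² = 16.7 mA.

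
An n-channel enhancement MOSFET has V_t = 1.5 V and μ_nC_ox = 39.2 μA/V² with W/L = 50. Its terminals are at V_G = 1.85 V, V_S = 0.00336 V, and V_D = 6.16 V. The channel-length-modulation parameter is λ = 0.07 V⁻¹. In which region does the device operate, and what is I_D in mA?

V_GS = V_G − V_S = 1.85 − 0.00336 = 1.85 V; V_DS = V_D − V_S = 6.16 − 0.00336 = 6.16 V.
k_n = μ_nC_ox · (W/L) = 1.96 mA/V².
V_ov = V_GS − V_t = 1.85 − 1.5 = 0.347 V.
Since V_DS = 6.16 V ≥ V_ov = 0.347 V, the device is in saturation.
I_D = ½ k_n V_ov² (1 + λ V_DS) = 0.5 × 1.96 × 0.347² × (1 + 0.07 × 6.16) = 0.169 mA.

Saturation; I_D = 0.169 mA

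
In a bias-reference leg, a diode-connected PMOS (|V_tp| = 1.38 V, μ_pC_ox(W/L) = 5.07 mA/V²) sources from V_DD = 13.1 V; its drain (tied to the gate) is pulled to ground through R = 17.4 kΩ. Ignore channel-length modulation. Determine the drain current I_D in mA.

With gate tied to drain, V_SG = V_SD ≥ V_SG − |V_tp|, so the device is in saturation.
KCL at the drain: ½ k_p (V_SG − |V_tp|)² = (V_DD − V_SG)/R.
Let x = V_SG − 1.38. Then 44.1 x² + x − 11.72 = 0, giving x = 0.504 V (positive root), so V_SG = 1.88 V.
I_D = (V_DD − V_SG)/R = (13.1 − 1.88) / 17.4 = 0.645 mA.

I_D = 0.645 mA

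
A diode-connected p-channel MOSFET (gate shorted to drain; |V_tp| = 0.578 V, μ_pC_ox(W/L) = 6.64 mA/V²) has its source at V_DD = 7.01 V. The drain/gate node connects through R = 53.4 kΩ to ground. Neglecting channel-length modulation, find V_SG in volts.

V_SG = 0.766 V

With gate tied to drain, V_SG = V_SD ≥ V_SG − |V_tp|, so the device is in saturation.
KCL at the drain: ½ k_p (V_SG − |V_tp|)² = (V_DD − V_SG)/R.
Let x = V_SG − 0.578. Then 177 x² + x − 6.432 = 0, giving x = 0.188 V (positive root), so V_SG = 0.766 V.
I_D = (V_DD − V_SG)/R = (7.01 − 0.766) / 53.4 = 0.117 mA.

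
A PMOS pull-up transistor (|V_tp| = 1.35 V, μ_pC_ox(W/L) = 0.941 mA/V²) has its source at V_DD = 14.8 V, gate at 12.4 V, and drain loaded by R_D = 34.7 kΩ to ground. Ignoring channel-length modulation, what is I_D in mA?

I_D = 0.410 mA

V_SG = V_DD − V_G = 14.8 − 12.4 = 2.4 V, so V_ov = 2.4 − 1.35 = 1.05 V.
Assume saturation: I_D = ½ k_p V_ov² = 0.5 × 0.941 × 1.05² = 0.519 mA, giving V_SD = V_DD − I_D R_D = 14.8 − 0.519 × 34.7 = -3.2 V.
But -3.2 V < V_ov = 1.05 V, so the device is actually in triode.
In triode I_D = k_p[V_ov V_SD − ½ V_SD²] and I_D = (V_DD − V_SD)/R_D. Equating: 16.3 V_SD² − 35.29 V_SD + 14.8 = 0, giving V_SD = 0.57 V (the root below V_ov).
I_D = (14.8 − 0.57) / 34.7 = 0.41 mA.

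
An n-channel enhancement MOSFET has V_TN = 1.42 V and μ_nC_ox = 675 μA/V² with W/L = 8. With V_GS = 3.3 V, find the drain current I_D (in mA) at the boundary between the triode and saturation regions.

I_D = 9.54 mA

At the boundary V_DS = V_ov = V_GS − V_TN = 3.3 − 1.42 = 1.88 V.
k_n = μ_nC_ox · (W/L) = 5.4 mA/V².
I_D = ½ k_n V_ov² = 0.5 × 5.4 × 1.88² = 9.54 mA.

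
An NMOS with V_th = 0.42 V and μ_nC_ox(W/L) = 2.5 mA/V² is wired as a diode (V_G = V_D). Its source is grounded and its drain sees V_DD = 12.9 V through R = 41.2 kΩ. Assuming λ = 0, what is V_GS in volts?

With gate tied to drain, V_GS = V_DS ≥ V_GS − V_th, so the device is in saturation.
KCL at the drain: ½ k_n (V_GS − V_th)² = (V_DD − V_GS)/R.
Let x = V_GS − 0.42. Then 51.5 x² + x − 12.48 = 0, giving x = 0.483 V (positive root), so V_GS = 0.903 V.
I_D = (V_DD − V_GS)/R = (12.9 − 0.903) / 41.2 = 0.291 mA.

V_GS = 0.903 V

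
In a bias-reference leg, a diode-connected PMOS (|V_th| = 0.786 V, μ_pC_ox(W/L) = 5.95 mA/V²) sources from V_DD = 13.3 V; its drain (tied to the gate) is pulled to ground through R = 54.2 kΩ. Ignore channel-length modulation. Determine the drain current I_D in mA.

I_D = 0.226 mA

With gate tied to drain, V_SG = V_SD ≥ V_SG − |V_th|, so the device is in saturation.
KCL at the drain: ½ k_p (V_SG − |V_th|)² = (V_DD − V_SG)/R.
Let x = V_SG − 0.786. Then 161 x² + x − 12.51 = 0, giving x = 0.275 V (positive root), so V_SG = 1.06 V.
I_D = (V_DD − V_SG)/R = (13.3 − 1.06) / 54.2 = 0.226 mA.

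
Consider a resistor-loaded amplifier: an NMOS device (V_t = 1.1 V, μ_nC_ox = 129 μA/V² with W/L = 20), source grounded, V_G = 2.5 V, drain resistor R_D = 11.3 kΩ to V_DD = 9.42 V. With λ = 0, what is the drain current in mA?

I_D = 0.812 mA

V_GS = V_G = 2.5 V, so V_ov = 2.5 − 1.1 = 1.4 V.
k_n = μ_nC_ox · (W/L) = 2.58 mA/V².
Assume saturation: I_D = ½ k_n V_ov² = 0.5 × 2.58 × 1.4² = 2.53 mA, giving V_DS = V_DD − I_D R_D = 9.42 − 2.53 × 11.3 = -19.2 V.
But -19.2 V < V_ov = 1.4 V, so the device is actually in triode.
In triode I_D = k_n[V_ov V_DS − ½ V_DS²] and I_D = (V_DD − V_DS)/R_D. Equating: 14.6 V_DS² − 41.82 V_DS + 9.42 = 0, giving V_DS = 0.246 V (the root below V_ov).
I_D = (9.42 − 0.246) / 11.3 = 0.812 mA.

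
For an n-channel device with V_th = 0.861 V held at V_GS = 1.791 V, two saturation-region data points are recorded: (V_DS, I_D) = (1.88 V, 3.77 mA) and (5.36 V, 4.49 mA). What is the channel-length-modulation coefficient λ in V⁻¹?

With V_GS fixed, I_D ∝ (1 + λ V_DS) in saturation, so I_D2/I_D1 = (1 + λ V_DS2)/(1 + λ V_DS1).
4.49/3.77 = 1.191 = (1 + 5.36 λ)/(1 + 1.88 λ).
Solving: λ (I_D1 V_DS2 − I_D2 V_DS1) = I_D2 − I_D1, so λ = (4.49 − 3.77) / (3.77 × 5.36 − 4.49 × 1.88) = 0.72 / 11.8 = 0.0612 V⁻¹.

λ = 0.0612 V⁻¹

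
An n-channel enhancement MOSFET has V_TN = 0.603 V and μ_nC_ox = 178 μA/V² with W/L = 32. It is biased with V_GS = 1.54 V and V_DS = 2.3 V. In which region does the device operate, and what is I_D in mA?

Saturation; I_D = 2.50 mA

k_n = μ_nC_ox · (W/L) = 5.696 mA/V².
V_ov = V_GS − V_TN = 1.54 − 0.603 = 0.937 V.
Since V_DS = 2.3 V ≥ V_ov = 0.937 V, the device is in saturation.
I_D = ½ k_n V_ov² = 0.5 × 5.696 × 0.937² = 2.5 mA.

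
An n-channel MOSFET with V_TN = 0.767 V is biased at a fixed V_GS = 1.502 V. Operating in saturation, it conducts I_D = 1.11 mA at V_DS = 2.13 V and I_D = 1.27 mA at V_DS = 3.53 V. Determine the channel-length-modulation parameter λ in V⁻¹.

With V_GS fixed, I_D ∝ (1 + λ V_DS) in saturation, so I_D2/I_D1 = (1 + λ V_DS2)/(1 + λ V_DS1).
1.27/1.11 = 1.144 = (1 + 3.53 λ)/(1 + 2.13 λ).
Solving: λ (I_D1 V_DS2 − I_D2 V_DS1) = I_D2 − I_D1, so λ = (1.27 − 1.11) / (1.11 × 3.53 − 1.27 × 2.13) = 0.16 / 1.21 = 0.132 V⁻¹.

λ = 0.132 V⁻¹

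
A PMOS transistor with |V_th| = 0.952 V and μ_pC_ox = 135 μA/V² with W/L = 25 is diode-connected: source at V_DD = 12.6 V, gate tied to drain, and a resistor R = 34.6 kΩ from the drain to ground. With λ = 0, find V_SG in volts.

With gate tied to drain, V_SG = V_SD ≥ V_SG − |V_th|, so the device is in saturation.
k_p = μ_pC_ox · (W/L) = 3.375 mA/V².
KCL at the drain: ½ k_p (V_SG − |V_th|)² = (V_DD − V_SG)/R.
Let x = V_SG − 0.952. Then 58.4 x² + x − 11.65 = 0, giving x = 0.438 V (positive root), so V_SG = 1.39 V.
I_D = (V_DD − V_SG)/R = (12.6 − 1.39) / 34.6 = 0.324 mA.

V_SG = 1.39 V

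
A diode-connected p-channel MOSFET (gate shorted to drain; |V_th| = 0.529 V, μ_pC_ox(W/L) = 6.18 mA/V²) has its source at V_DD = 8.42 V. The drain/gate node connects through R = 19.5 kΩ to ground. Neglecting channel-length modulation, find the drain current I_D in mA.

With gate tied to drain, V_SG = V_SD ≥ V_SG − |V_th|, so the device is in saturation.
KCL at the drain: ½ k_p (V_SG − |V_th|)² = (V_DD − V_SG)/R.
Let x = V_SG − 0.529. Then 60.3 x² + x − 7.891 = 0, giving x = 0.354 V (positive root), so V_SG = 0.883 V.
I_D = (V_DD − V_SG)/R = (8.42 − 0.883) / 19.5 = 0.387 mA.

I_D = 0.387 mA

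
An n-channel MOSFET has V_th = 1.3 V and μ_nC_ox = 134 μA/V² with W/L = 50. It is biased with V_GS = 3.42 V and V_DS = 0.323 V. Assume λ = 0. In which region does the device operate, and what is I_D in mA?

k_n = μ_nC_ox · (W/L) = 6.7 mA/V².
V_ov = V_GS − V_th = 3.42 − 1.3 = 2.12 V.
Since V_DS = 0.323 V < V_ov = 2.12 V, the device is in the triode region.
I_D = k_n [V_ov · V_DS − ½ V_DS²] = 6.7 × [2.12 × 0.323 − 0.5 × 0.323²] = 4.24 mA.

Triode; I_D = 4.24 mA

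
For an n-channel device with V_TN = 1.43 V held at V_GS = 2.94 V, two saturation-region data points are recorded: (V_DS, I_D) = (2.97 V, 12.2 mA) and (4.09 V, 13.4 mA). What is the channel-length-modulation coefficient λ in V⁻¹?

With V_GS fixed, I_D ∝ (1 + λ V_DS) in saturation, so I_D2/I_D1 = (1 + λ V_DS2)/(1 + λ V_DS1).
13.4/12.2 = 1.098 = (1 + 4.09 λ)/(1 + 2.97 λ).
Solving: λ (I_D1 V_DS2 − I_D2 V_DS1) = I_D2 − I_D1, so λ = (13.4 − 12.2) / (12.2 × 4.09 − 13.4 × 2.97) = 1.2 / 10.1 = 0.119 V⁻¹.

λ = 0.119 V⁻¹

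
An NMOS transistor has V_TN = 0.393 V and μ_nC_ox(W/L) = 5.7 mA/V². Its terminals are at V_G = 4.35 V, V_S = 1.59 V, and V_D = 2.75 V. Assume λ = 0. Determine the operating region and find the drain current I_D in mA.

V_GS = V_G − V_S = 4.35 − 1.59 = 2.76 V; V_DS = V_D − V_S = 2.75 − 1.59 = 1.16 V.
V_ov = V_GS − V_TN = 2.76 − 0.393 = 2.37 V.
Since V_DS = 1.16 V < V_ov = 2.37 V, the device is in the triode region.
I_D = k_n [V_ov · V_DS − ½ V_DS²] = 5.7 × [2.37 × 1.16 − 0.5 × 1.16²] = 11.8 mA.

Triode; I_D = 11.8 mA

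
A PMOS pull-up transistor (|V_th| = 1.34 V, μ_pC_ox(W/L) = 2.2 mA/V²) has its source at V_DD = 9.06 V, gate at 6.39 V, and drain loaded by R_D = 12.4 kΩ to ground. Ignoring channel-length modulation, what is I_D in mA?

V_SG = V_DD − V_G = 9.06 − 6.39 = 2.67 V, so V_ov = 2.67 − 1.34 = 1.33 V.
Assume saturation: I_D = ½ k_p V_ov² = 0.5 × 2.2 × 1.33² = 1.95 mA, giving V_SD = V_DD − I_D R_D = 9.06 − 1.95 × 12.4 = -15.1 V.
But -15.1 V < V_ov = 1.33 V, so the device is actually in triode.
In triode I_D = k_p[V_ov V_SD − ½ V_SD²] and I_D = (V_DD − V_SD)/R_D. Equating: 13.6 V_SD² − 37.28 V_SD + 9.06 = 0, giving V_SD = 0.27 V (the root below V_ov).
I_D = (9.06 − 0.27) / 12.4 = 0.709 mA.

I_D = 0.709 mA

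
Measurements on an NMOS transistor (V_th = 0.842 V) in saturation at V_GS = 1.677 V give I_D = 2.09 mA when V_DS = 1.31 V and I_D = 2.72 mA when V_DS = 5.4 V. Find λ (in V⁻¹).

With V_GS fixed, I_D ∝ (1 + λ V_DS) in saturation, so I_D2/I_D1 = (1 + λ V_DS2)/(1 + λ V_DS1).
2.72/2.09 = 1.301 = (1 + 5.4 λ)/(1 + 1.31 λ).
Solving: λ (I_D1 V_DS2 − I_D2 V_DS1) = I_D2 − I_D1, so λ = (2.72 − 2.09) / (2.09 × 5.4 − 2.72 × 1.31) = 0.63 / 7.72 = 0.0816 V⁻¹.

λ = 0.0816 V⁻¹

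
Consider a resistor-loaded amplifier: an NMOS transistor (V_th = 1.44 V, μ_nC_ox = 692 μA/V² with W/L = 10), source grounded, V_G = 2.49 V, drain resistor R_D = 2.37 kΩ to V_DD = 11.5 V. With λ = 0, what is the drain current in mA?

I_D = 3.81 mA

V_GS = V_G = 2.49 V, so V_ov = 2.49 − 1.44 = 1.05 V.
k_n = μ_nC_ox · (W/L) = 6.92 mA/V².
Assume saturation: I_D = ½ k_n V_ov² = 0.5 × 6.92 × 1.05² = 3.81 mA, giving V_DS = V_DD − I_D R_D = 11.5 − 3.81 × 2.37 = 2.46 V.
V_DS = 2.46 V ≥ V_ov = 1.05 V, confirming saturation.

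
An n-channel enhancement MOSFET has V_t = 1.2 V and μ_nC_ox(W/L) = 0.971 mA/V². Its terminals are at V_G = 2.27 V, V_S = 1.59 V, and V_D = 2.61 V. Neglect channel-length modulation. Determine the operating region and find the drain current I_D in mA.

Cutoff; I_D = 0 mA

V_GS = V_G − V_S = 2.27 − 1.59 = 0.68 V; V_DS = V_D − V_S = 2.61 − 1.59 = 1.02 V.
V_GS = 0.68 V < V_t = 1.2 V, so the transistor is in cutoff.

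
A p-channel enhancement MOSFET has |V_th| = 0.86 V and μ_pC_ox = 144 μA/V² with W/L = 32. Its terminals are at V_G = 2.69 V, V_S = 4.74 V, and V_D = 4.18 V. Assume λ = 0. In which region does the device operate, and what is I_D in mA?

V_SG = V_S − V_G = 4.74 − 2.69 = 2.05 V; V_SD = V_S − V_D = 4.74 − 4.18 = 0.56 V.
k_p = μ_pC_ox · (W/L) = 4.608 mA/V².
V_ov = V_SG − |V_th| = 2.05 − 0.86 = 1.19 V.
Since V_SD = 0.56 V < V_ov = 1.19 V, the device is in the triode region.
I_D = k_p [V_ov · V_SD − ½ V_SD²] = 4.608 × [1.19 × 0.56 − 0.5 × 0.56²] = 2.35 mA.

Triode; I_D = 2.35 mA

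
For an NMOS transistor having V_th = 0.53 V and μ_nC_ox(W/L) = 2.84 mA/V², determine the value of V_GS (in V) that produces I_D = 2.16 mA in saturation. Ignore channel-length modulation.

V_GS = 1.76 V

In saturation I_D = ½ k_n (V_GS − V_th)², so V_GS − V_th = √(2 I_D / k_n) = √(2 × 2.16 / 2.84) = 1.23 V.
V_GS = 0.53 + 1.23 = 1.76 V.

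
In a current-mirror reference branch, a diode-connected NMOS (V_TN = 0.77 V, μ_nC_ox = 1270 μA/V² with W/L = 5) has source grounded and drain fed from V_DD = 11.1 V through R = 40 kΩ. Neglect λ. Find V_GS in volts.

V_GS = 1.05 V

With gate tied to drain, V_GS = V_DS ≥ V_GS − V_TN, so the device is in saturation.
k_n = μ_nC_ox · (W/L) = 6.35 mA/V².
KCL at the drain: ½ k_n (V_GS − V_TN)² = (V_DD − V_GS)/R.
Let x = V_GS − 0.77. Then 127 x² + x − 10.33 = 0, giving x = 0.281 V (positive root), so V_GS = 1.05 V.
I_D = (V_DD − V_GS)/R = (11.1 − 1.05) / 40 = 0.251 mA.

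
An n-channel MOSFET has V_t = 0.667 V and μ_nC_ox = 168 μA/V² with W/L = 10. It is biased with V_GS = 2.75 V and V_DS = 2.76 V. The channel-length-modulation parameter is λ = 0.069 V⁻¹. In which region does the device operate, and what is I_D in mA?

k_n = μ_nC_ox · (W/L) = 1.68 mA/V².
V_ov = V_GS − V_t = 2.75 − 0.667 = 2.08 V.
Since V_DS = 2.76 V ≥ V_ov = 2.08 V, the device is in saturation.
I_D = ½ k_n V_ov² (1 + λ V_DS) = 0.5 × 1.68 × 2.08² × (1 + 0.069 × 2.76) = 4.34 mA.

Saturation; I_D = 4.34 mA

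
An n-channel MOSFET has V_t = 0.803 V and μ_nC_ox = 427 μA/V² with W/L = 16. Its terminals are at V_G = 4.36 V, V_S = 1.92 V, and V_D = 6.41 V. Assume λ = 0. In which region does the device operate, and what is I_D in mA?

Saturation; I_D = 9.15 mA

V_GS = V_G − V_S = 4.36 − 1.92 = 2.44 V; V_DS = V_D − V_S = 6.41 − 1.92 = 4.49 V.
k_n = μ_nC_ox · (W/L) = 6.832 mA/V².
V_ov = V_GS − V_t = 2.44 − 0.803 = 1.64 V.
Since V_DS = 4.49 V ≥ V_ov = 1.64 V, the device is in saturation.
I_D = ½ k_n V_ov² = 0.5 × 6.832 × 1.64² = 9.15 mA.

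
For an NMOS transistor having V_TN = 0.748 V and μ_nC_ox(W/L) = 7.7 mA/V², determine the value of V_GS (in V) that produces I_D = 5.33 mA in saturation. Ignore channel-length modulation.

V_GS = 1.92 V

In saturation I_D = ½ k_n (V_GS − V_TN)², so V_GS − V_TN = √(2 I_D / k_n) = √(2 × 5.33 / 7.7) = 1.18 V.
V_GS = 0.748 + 1.18 = 1.92 V.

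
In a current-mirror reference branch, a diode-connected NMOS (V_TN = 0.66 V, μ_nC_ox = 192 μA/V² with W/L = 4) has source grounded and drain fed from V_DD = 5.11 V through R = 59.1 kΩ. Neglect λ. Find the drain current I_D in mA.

With gate tied to drain, V_GS = V_DS ≥ V_GS − V_TN, so the device is in saturation.
k_n = μ_nC_ox · (W/L) = 0.768 mA/V².
KCL at the drain: ½ k_n (V_GS − V_TN)² = (V_DD − V_GS)/R.
Let x = V_GS − 0.66. Then 22.7 x² + x − 4.45 = 0, giving x = 0.421 V (positive root), so V_GS = 1.08 V.
I_D = (V_DD − V_GS)/R = (5.11 − 1.08) / 59.1 = 0.0682 mA.

I_D = 0.0682 mA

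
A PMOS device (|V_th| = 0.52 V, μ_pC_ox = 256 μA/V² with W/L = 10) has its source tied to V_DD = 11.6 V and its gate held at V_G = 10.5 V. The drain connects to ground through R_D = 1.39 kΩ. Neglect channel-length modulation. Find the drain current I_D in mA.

V_SG = V_DD − V_G = 11.6 − 10.5 = 1.1 V, so V_ov = 1.1 − 0.52 = 0.58 V.
k_p = μ_pC_ox · (W/L) = 2.56 mA/V².
Assume saturation: I_D = ½ k_p V_ov² = 0.5 × 2.56 × 0.58² = 0.431 mA, giving V_SD = V_DD − I_D R_D = 11.6 − 0.431 × 1.39 = 11 V.
V_SD = 11 V ≥ V_ov = 0.58 V, confirming saturation.

I_D = 0.431 mA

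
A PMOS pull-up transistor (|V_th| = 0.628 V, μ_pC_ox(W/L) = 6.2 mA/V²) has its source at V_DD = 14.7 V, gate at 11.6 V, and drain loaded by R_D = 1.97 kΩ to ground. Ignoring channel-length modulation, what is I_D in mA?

I_D = 7.20 mA

V_SG = V_DD − V_G = 14.7 − 11.6 = 3.1 V, so V_ov = 3.1 − 0.628 = 2.47 V.
Assume saturation: I_D = ½ k_p V_ov² = 0.5 × 6.2 × 2.47² = 18.9 mA, giving V_SD = V_DD − I_D R_D = 14.7 − 18.9 × 1.97 = -22.6 V.
But -22.6 V < V_ov = 2.47 V, so the device is actually in triode.
In triode I_D = k_p[V_ov V_SD − ½ V_SD²] and I_D = (V_DD − V_SD)/R_D. Equating: 6.11 V_SD² − 31.19 V_SD + 14.7 = 0, giving V_SD = 0.525 V (the root below V_ov).
I_D = (14.7 − 0.525) / 1.97 = 7.2 mA.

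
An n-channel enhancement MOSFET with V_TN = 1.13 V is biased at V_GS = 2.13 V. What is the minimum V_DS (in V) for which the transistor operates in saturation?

V_DS,sat = 1.00 V

The boundary between triode and saturation is V_DS = V_GS − V_TN = V_ov.
V_ov = 2.13 − 1.13 = 1 V.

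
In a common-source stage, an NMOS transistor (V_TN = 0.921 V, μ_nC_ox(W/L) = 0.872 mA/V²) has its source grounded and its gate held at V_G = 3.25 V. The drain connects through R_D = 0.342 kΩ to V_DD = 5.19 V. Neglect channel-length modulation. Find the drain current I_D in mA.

I_D = 2.36 mA

V_GS = V_G = 3.25 V, so V_ov = 3.25 − 0.921 = 2.33 V.
Assume saturation: I_D = ½ k_n V_ov² = 0.5 × 0.872 × 2.33² = 2.36 mA, giving V_DS = V_DD − I_D R_D = 5.19 − 2.36 × 0.342 = 4.38 V.
V_DS = 4.38 V ≥ V_ov = 2.33 V, confirming saturation.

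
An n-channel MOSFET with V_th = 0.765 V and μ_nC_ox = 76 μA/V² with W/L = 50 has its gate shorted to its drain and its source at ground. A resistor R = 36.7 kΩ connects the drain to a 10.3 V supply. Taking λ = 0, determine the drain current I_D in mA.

I_D = 0.250 mA

With gate tied to drain, V_GS = V_DS ≥ V_GS − V_th, so the device is in saturation.
k_n = μ_nC_ox · (W/L) = 3.8 mA/V².
KCL at the drain: ½ k_n (V_GS − V_th)² = (V_DD − V_GS)/R.
Let x = V_GS − 0.765. Then 69.7 x² + x − 9.535 = 0, giving x = 0.363 V (positive root), so V_GS = 1.13 V.
I_D = (V_DD − V_GS)/R = (10.3 − 1.13) / 36.7 = 0.25 mA.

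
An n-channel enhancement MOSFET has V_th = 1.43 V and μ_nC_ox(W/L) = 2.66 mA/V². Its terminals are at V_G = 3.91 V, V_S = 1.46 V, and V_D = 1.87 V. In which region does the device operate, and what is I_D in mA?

Triode; I_D = 0.889 mA

V_GS = V_G − V_S = 3.91 − 1.46 = 2.45 V; V_DS = V_D − V_S = 1.87 − 1.46 = 0.41 V.
V_ov = V_GS − V_th = 2.45 − 1.43 = 1.02 V.
Since V_DS = 0.41 V < V_ov = 1.02 V, the device is in the triode region.
I_D = k_n [V_ov · V_DS − ½ V_DS²] = 2.66 × [1.02 × 0.41 − 0.5 × 0.41²] = 0.889 mA.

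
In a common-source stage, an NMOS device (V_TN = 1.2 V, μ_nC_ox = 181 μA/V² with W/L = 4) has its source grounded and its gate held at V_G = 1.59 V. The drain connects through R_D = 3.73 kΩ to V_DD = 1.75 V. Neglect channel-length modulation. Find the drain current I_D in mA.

V_GS = V_G = 1.59 V, so V_ov = 1.59 − 1.2 = 0.39 V.
k_n = μ_nC_ox · (W/L) = 0.724 mA/V².
Assume saturation: I_D = ½ k_n V_ov² = 0.5 × 0.724 × 0.39² = 0.0551 mA, giving V_DS = V_DD − I_D R_D = 1.75 − 0.0551 × 3.73 = 1.54 V.
V_DS = 1.54 V ≥ V_ov = 0.39 V, confirming saturation.

I_D = 0.0551 mA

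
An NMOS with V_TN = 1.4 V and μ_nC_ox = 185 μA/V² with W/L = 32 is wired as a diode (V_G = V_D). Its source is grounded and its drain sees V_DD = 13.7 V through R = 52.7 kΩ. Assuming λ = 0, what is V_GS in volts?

With gate tied to drain, V_GS = V_DS ≥ V_GS − V_TN, so the device is in saturation.
k_n = μ_nC_ox · (W/L) = 5.92 mA/V².
KCL at the drain: ½ k_n (V_GS − V_TN)² = (V_DD − V_GS)/R.
Let x = V_GS − 1.4. Then 156 x² + x − 12.3 = 0, giving x = 0.278 V (positive root), so V_GS = 1.68 V.
I_D = (V_DD − V_GS)/R = (13.7 − 1.68) / 52.7 = 0.228 mA.

V_GS = 1.68 V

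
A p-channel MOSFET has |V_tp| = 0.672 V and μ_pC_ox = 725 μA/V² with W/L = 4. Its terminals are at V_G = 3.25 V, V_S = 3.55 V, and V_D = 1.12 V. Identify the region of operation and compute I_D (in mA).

V_SG = V_S − V_G = 3.55 − 3.25 = 0.3 V; V_SD = V_S − V_D = 3.55 − 1.12 = 2.43 V.
V_SG = 0.3 V < |V_tp| = 0.672 V, so the transistor is in cutoff.

Cutoff; I_D = 0 mA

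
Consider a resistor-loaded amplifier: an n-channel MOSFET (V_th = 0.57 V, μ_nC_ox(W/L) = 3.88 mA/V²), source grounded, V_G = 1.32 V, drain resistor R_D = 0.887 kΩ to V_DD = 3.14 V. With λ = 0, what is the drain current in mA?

V_GS = V_G = 1.32 V, so V_ov = 1.32 − 0.57 = 0.75 V.
Assume saturation: I_D = ½ k_n V_ov² = 0.5 × 3.88 × 0.75² = 1.09 mA, giving V_DS = V_DD − I_D R_D = 3.14 − 1.09 × 0.887 = 2.17 V.
V_DS = 2.17 V ≥ V_ov = 0.75 V, confirming saturation.

I_D = 1.09 mA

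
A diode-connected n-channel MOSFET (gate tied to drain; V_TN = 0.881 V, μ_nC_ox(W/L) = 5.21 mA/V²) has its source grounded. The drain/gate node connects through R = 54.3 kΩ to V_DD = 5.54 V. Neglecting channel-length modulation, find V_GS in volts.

V_GS = 1.06 V

With gate tied to drain, V_GS = V_DS ≥ V_GS − V_TN, so the device is in saturation.
KCL at the drain: ½ k_n (V_GS − V_TN)² = (V_DD − V_GS)/R.
Let x = V_GS − 0.881. Then 141 x² + x − 4.659 = 0, giving x = 0.178 V (positive root), so V_GS = 1.06 V.
I_D = (V_DD − V_GS)/R = (5.54 − 1.06) / 54.3 = 0.0825 mA.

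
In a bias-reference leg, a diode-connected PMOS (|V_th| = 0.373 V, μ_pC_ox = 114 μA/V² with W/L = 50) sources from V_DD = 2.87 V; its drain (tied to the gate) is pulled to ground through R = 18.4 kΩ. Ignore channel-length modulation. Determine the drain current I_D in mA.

With gate tied to drain, V_SG = V_SD ≥ V_SG − |V_th|, so the device is in saturation.
k_p = μ_pC_ox · (W/L) = 5.7 mA/V².
KCL at the drain: ½ k_p (V_SG − |V_th|)² = (V_DD − V_SG)/R.
Let x = V_SG − 0.373. Then 52.4 x² + x − 2.497 = 0, giving x = 0.209 V (positive root), so V_SG = 0.582 V.
I_D = (V_DD − V_SG)/R = (2.87 − 0.582) / 18.4 = 0.124 mA.

I_D = 0.124 mA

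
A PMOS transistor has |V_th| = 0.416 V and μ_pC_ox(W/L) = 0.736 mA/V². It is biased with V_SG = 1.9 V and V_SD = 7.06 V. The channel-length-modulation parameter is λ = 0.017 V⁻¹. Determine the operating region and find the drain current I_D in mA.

Saturation; I_D = 0.908 mA

V_ov = V_SG − |V_th| = 1.9 − 0.416 = 1.48 V.
Since V_SD = 7.06 V ≥ V_ov = 1.48 V, the device is in saturation.
I_D = ½ k_p V_ov² (1 + λ V_SD) = 0.5 × 0.736 × 1.48² × (1 + 0.017 × 7.06) = 0.908 mA.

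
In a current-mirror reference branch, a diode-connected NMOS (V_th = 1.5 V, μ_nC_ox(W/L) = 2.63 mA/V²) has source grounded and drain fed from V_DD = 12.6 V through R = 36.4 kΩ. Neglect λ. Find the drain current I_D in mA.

I_D = 0.292 mA

With gate tied to drain, V_GS = V_DS ≥ V_GS − V_th, so the device is in saturation.
KCL at the drain: ½ k_n (V_GS − V_th)² = (V_DD − V_GS)/R.
Let x = V_GS − 1.5. Then 47.9 x² + x − 11.1 = 0, giving x = 0.471 V (positive root), so V_GS = 1.97 V.
I_D = (V_DD − V_GS)/R = (12.6 − 1.97) / 36.4 = 0.292 mA.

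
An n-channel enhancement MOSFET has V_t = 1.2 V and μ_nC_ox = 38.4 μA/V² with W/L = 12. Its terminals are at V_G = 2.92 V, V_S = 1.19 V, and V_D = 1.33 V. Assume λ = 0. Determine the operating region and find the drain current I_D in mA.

V_GS = V_G − V_S = 2.92 − 1.19 = 1.73 V; V_DS = V_D − V_S = 1.33 − 1.19 = 0.14 V.
k_n = μ_nC_ox · (W/L) = 0.4608 mA/V².
V_ov = V_GS − V_t = 1.73 − 1.2 = 0.53 V.
Since V_DS = 0.14 V < V_ov = 0.53 V, the device is in the triode region.
I_D = k_n [V_ov · V_DS − ½ V_DS²] = 0.4608 × [0.53 × 0.14 − 0.5 × 0.14²] = 0.0297 mA.

Triode; I_D = 0.0297 mA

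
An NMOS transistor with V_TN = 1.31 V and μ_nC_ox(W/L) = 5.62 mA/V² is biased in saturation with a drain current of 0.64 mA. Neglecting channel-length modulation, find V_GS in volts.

In saturation I_D = ½ k_n (V_GS − V_TN)², so V_GS − V_TN = √(2 I_D / k_n) = √(2 × 0.64 / 5.62) = 0.477 V.
V_GS = 1.31 + 0.477 = 1.79 V.

V_GS = 1.79 V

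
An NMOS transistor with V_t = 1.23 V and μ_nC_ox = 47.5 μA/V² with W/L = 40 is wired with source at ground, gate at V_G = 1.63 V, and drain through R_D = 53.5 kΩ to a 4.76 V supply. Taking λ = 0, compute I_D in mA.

I_D = 0.0864 mA

V_GS = V_G = 1.63 V, so V_ov = 1.63 − 1.23 = 0.4 V.
k_n = μ_nC_ox · (W/L) = 1.9 mA/V².
Assume saturation: I_D = ½ k_n V_ov² = 0.5 × 1.9 × 0.4² = 0.152 mA, giving V_DS = V_DD − I_D R_D = 4.76 − 0.152 × 53.5 = -3.37 V.
But -3.37 V < V_ov = 0.4 V, so the device is actually in triode.
In triode I_D = k_n[V_ov V_DS − ½ V_DS²] and I_D = (V_DD − V_DS)/R_D. Equating: 50.8 V_DS² − 41.66 V_DS + 4.76 = 0, giving V_DS = 0.137 V (the root below V_ov).
I_D = (4.76 − 0.137) / 53.5 = 0.0864 mA.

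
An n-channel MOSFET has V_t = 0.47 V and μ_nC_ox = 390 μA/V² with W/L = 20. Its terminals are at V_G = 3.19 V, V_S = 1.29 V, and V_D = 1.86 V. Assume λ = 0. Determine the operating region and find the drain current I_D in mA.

V_GS = V_G − V_S = 3.19 − 1.29 = 1.9 V; V_DS = V_D − V_S = 1.86 − 1.29 = 0.57 V.
k_n = μ_nC_ox · (W/L) = 7.8 mA/V².
V_ov = V_GS − V_t = 1.9 − 0.47 = 1.43 V.
Since V_DS = 0.57 V < V_ov = 1.43 V, the device is in the triode region.
I_D = k_n [V_ov · V_DS − ½ V_DS²] = 7.8 × [1.43 × 0.57 − 0.5 × 0.57²] = 5.09 mA.

Triode; I_D = 5.09 mA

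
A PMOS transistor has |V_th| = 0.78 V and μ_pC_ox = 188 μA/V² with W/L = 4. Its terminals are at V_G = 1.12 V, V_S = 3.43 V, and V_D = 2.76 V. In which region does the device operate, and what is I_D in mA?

V_SG = V_S − V_G = 3.43 − 1.12 = 2.31 V; V_SD = V_S − V_D = 3.43 − 2.76 = 0.67 V.
k_p = μ_pC_ox · (W/L) = 0.752 mA/V².
V_ov = V_SG − |V_th| = 2.31 − 0.78 = 1.53 V.
Since V_SD = 0.67 V < V_ov = 1.53 V, the device is in the triode region.
I_D = k_p [V_ov · V_SD − ½ V_SD²] = 0.752 × [1.53 × 0.67 − 0.5 × 0.67²] = 0.602 mA.

Triode; I_D = 0.602 mA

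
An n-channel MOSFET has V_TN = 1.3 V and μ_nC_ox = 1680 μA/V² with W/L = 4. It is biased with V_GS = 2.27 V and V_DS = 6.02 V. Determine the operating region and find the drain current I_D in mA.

Saturation; I_D = 3.16 mA

k_n = μ_nC_ox · (W/L) = 6.72 mA/V².
V_ov = V_GS − V_TN = 2.27 − 1.3 = 0.97 V.
Since V_DS = 6.02 V ≥ V_ov = 0.97 V, the device is in saturation.
I_D = ½ k_n V_ov² = 0.5 × 6.72 × 0.97² = 3.16 mA.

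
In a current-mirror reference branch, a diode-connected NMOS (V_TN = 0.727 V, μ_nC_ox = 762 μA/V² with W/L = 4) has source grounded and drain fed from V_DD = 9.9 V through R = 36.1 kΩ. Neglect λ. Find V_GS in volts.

With gate tied to drain, V_GS = V_DS ≥ V_GS − V_TN, so the device is in saturation.
k_n = μ_nC_ox · (W/L) = 3.048 mA/V².
KCL at the drain: ½ k_n (V_GS − V_TN)² = (V_DD − V_GS)/R.
Let x = V_GS − 0.727. Then 55 x² + x − 9.173 = 0, giving x = 0.399 V (positive root), so V_GS = 1.13 V.
I_D = (V_DD − V_GS)/R = (9.9 − 1.13) / 36.1 = 0.243 mA.

V_GS = 1.13 V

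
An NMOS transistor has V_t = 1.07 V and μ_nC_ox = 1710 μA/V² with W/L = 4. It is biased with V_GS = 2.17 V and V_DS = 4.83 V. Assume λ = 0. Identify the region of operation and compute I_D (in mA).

k_n = μ_nC_ox · (W/L) = 6.84 mA/V².
V_ov = V_GS − V_t = 2.17 − 1.07 = 1.1 V.
Since V_DS = 4.83 V ≥ V_ov = 1.1 V, the device is in saturation.
I_D = ½ k_n V_ov² = 0.5 × 6.84 × 1.1² = 4.14 mA.

Saturation; I_D = 4.14 mA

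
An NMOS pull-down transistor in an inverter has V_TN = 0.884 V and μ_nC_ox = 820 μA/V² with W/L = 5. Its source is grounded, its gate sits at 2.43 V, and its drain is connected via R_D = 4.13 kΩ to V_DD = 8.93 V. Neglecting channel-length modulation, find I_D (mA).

V_GS = V_G = 2.43 V, so V_ov = 2.43 − 0.884 = 1.55 V.
k_n = μ_nC_ox · (W/L) = 4.1 mA/V².
Assume saturation: I_D = ½ k_n V_ov² = 0.5 × 4.1 × 1.55² = 4.9 mA, giving V_DS = V_DD − I_D R_D = 8.93 − 4.9 × 4.13 = -11.3 V.
But -11.3 V < V_ov = 1.55 V, so the device is actually in triode.
In triode I_D = k_n[V_ov V_DS − ½ V_DS²] and I_D = (V_DD − V_DS)/R_D. Equating: 8.47 V_DS² − 27.18 V_DS + 8.93 = 0, giving V_DS = 0.372 V (the root below V_ov).
I_D = (8.93 − 0.372) / 4.13 = 2.07 mA.

I_D = 2.07 mA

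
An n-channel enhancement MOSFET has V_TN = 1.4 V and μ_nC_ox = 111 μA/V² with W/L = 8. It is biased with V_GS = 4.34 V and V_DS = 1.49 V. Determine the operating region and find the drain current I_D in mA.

Triode; I_D = 2.90 mA

k_n = μ_nC_ox · (W/L) = 0.888 mA/V².
V_ov = V_GS − V_TN = 4.34 − 1.4 = 2.94 V.
Since V_DS = 1.49 V < V_ov = 2.94 V, the device is in the triode region.
I_D = k_n [V_ov · V_DS − ½ V_DS²] = 0.888 × [2.94 × 1.49 − 0.5 × 1.49²] = 2.9 mA.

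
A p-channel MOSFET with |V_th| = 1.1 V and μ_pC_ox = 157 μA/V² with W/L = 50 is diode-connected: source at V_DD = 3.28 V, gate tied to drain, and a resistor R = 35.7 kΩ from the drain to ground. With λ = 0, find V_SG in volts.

With gate tied to drain, V_SG = V_SD ≥ V_SG − |V_th|, so the device is in saturation.
k_p = μ_pC_ox · (W/L) = 7.85 mA/V².
KCL at the drain: ½ k_p (V_SG − |V_th|)² = (V_DD − V_SG)/R.
Let x = V_SG − 1.1. Then 140 x² + x − 2.18 = 0, giving x = 0.121 V (positive root), so V_SG = 1.22 V.
I_D = (V_DD − V_SG)/R = (3.28 − 1.22) / 35.7 = 0.0577 mA.

V_SG = 1.22 V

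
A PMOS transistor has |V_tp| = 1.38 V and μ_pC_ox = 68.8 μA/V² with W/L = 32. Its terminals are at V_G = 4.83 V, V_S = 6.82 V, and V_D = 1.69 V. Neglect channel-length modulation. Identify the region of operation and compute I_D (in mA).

V_SG = V_S − V_G = 6.82 − 4.83 = 1.99 V; V_SD = V_S − V_D = 6.82 − 1.69 = 5.13 V.
k_p = μ_pC_ox · (W/L) = 2.202 mA/V².
V_ov = V_SG − |V_tp| = 1.99 − 1.38 = 0.61 V.
Since V_SD = 5.13 V ≥ V_ov = 0.61 V, the device is in saturation.
I_D = ½ k_p V_ov² = 0.5 × 2.202 × 0.61² = 0.41 mA.

Saturation; I_D = 0.410 mA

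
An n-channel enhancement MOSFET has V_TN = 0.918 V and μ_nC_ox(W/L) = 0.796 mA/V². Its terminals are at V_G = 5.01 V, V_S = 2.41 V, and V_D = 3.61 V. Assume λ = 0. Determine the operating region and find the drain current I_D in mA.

Triode; I_D = 1.03 mA

V_GS = V_G − V_S = 5.01 − 2.41 = 2.6 V; V_DS = V_D − V_S = 3.61 − 2.41 = 1.2 V.
V_ov = V_GS − V_TN = 2.6 − 0.918 = 1.68 V.
Since V_DS = 1.2 V < V_ov = 1.68 V, the device is in the triode region.
I_D = k_n [V_ov · V_DS − ½ V_DS²] = 0.796 × [1.68 × 1.2 − 0.5 × 1.2²] = 1.03 mA.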